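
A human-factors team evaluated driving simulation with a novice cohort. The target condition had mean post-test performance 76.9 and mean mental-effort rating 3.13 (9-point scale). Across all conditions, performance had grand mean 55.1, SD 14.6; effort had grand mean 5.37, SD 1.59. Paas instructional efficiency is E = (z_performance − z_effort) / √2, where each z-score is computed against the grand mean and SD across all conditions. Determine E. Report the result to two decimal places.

z_performance = (76.9 − 55.1) / 14.6 = 21.8000 / 14.6 = 1.4932.
z_effort = (3.13 − 5.37) / 1.59 = -2.2400 / 1.59 = -1.4088.
z_P − z_E = 1.4932 − (-1.4088) = 2.9020.
E = 2.9020 / √2 = 2.9020 / 1.41421 = 2.0520 ≈ 2.05.

2.05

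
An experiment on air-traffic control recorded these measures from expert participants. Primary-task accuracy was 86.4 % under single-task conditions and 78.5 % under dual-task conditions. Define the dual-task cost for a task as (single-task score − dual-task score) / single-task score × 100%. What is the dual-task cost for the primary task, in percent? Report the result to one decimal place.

Cost = (86.4 − 78.5) / 86.4 × 100%
     = 7.9000 / 86.4 × 100% = 9.1435%.
≈ 9.1%.

9.1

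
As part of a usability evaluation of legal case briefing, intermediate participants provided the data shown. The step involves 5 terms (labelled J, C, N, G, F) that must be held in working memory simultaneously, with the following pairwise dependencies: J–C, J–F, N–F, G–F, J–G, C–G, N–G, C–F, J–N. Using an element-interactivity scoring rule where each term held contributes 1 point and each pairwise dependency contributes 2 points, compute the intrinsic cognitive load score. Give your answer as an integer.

Count of terms held simultaneously: 5.
Count of pairwise dependencies listed: 9.
Element contribution: 5 × 1 = 5.
Interaction contribution: 9 × 2 = 18.
Intrinsic load = 5 + 18 = 23.

23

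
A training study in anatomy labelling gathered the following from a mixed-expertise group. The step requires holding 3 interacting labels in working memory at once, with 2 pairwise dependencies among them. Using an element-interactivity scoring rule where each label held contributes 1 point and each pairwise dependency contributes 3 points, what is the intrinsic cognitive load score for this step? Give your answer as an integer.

9

Element contribution: 3 × 1 = 3.
Interaction contribution: 2 × 3 = 6.
Intrinsic load = 3 + 6 = 9.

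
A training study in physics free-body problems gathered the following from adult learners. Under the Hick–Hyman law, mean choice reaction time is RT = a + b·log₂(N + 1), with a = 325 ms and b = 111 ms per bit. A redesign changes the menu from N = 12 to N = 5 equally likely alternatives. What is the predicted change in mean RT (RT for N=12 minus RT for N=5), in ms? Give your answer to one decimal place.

RT(12) = 325 + 111·log₂(13) = 325 + 111·3.7004 = 735.7444 ms.
RT(5) = 325 + 111·log₂(6) = 325 + 111·2.5850 = 611.9350 ms.
Difference = 735.7444 − 611.9350 = 123.8094 ≈ 123.8 ms.

123.8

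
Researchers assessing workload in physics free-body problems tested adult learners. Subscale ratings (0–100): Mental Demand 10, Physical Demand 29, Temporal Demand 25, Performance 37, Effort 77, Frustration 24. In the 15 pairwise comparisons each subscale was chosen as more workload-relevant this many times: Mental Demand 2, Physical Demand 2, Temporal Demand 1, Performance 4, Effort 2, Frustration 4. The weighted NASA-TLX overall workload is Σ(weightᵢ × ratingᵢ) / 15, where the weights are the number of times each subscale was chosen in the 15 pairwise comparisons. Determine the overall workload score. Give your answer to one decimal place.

33.4

The tallies are the weights (they sum to 15).
Weighted sum = 2·10 + 2·29 + 1·25 + 4·37 + 2·77 + 4·24
            = 20 + 58 + 25 + 148 + 154 + 96 = 501.
Overall workload = 501 / 15 = 33.4000 ≈ 33.4.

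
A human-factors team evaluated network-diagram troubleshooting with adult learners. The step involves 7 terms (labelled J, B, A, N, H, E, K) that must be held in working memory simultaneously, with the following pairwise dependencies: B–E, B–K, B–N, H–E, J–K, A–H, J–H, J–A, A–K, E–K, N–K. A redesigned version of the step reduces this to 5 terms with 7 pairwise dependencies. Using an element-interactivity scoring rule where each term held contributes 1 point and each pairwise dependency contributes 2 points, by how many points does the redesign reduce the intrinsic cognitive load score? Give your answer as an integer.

Original: 7 × 1 + 11 × 2 = 7 + 22 = 29.
Redesigned: 5 × 1 + 7 × 2 = 5 + 14 = 19.
Reduction = 29 − 19 = 10.

10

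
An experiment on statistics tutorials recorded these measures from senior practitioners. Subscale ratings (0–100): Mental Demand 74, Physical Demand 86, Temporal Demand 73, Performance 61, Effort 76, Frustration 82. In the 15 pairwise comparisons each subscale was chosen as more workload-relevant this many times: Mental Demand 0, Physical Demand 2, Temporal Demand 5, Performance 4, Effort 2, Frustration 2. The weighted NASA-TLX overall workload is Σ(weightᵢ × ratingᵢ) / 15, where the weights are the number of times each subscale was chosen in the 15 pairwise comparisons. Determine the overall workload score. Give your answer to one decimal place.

73.1

The tallies are the weights (they sum to 15).
Weighted sum = 0·74 + 2·86 + 5·73 + 4·61 + 2·76 + 2·82
            = 0 + 172 + 365 + 244 + 152 + 164 = 1097.
Overall workload = 1097 / 15 = 73.1333 ≈ 73.1.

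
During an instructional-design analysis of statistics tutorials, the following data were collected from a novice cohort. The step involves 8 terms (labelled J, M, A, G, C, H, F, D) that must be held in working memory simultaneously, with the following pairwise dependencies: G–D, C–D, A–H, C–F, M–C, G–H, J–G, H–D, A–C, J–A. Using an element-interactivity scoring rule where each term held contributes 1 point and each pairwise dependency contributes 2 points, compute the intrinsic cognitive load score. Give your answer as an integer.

28

Count of terms held simultaneously: 8.
Count of pairwise dependencies listed: 10.
Element contribution: 8 × 1 = 8.
Interaction contribution: 10 × 2 = 20.
Intrinsic load = 8 + 20 = 28.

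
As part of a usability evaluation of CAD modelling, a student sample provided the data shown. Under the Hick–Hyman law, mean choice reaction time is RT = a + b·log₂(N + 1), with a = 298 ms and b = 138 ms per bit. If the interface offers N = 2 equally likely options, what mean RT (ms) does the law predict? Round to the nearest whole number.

log₂(2 + 1) = log₂(3) = 1.5850.
RT = 298 + 138 × 1.5850 = 298 + 218.7300 = 516.7300 ms.
≈ 517 ms.

517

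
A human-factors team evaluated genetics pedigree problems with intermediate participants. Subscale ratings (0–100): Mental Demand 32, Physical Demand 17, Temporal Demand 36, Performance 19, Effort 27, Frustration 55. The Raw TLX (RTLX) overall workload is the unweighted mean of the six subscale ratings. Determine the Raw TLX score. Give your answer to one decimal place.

31.0

Sum of ratings = 32 + 17 + 36 + 19 + 27 + 55 = 186.
RTLX = 186 / 6 = 31.0000 ≈ 31.0.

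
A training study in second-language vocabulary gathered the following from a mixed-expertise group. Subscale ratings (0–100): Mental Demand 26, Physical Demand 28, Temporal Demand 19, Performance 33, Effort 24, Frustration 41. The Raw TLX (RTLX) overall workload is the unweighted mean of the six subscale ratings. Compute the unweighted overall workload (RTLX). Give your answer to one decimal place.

28.5

Sum of ratings = 26 + 28 + 19 + 33 + 24 + 41 = 171.
RTLX = 171 / 6 = 28.5000 ≈ 28.5.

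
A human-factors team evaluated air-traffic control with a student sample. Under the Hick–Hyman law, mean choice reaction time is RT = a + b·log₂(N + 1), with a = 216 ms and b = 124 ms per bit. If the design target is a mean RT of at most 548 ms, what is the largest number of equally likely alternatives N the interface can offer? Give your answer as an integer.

Set 216 + 124·log₂(N + 1) ≤ 548.
log₂(N + 1) ≤ (548 − 216) / 124 = 2.6774.
N + 1 ≤ 2^2.6774 = 6.3970.
N ≤ 5.3970, so the largest integer N is 5.

5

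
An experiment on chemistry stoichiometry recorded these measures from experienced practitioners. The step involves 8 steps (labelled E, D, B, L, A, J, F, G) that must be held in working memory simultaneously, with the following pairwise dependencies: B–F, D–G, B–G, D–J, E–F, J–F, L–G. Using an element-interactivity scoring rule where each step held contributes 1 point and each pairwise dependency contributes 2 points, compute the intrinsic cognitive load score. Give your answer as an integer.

22

Count of steps held simultaneously: 8.
Count of pairwise dependencies listed: 7.
Element contribution: 8 × 1 = 8.
Interaction contribution: 7 × 2 = 14.
Intrinsic load = 8 + 14 = 22.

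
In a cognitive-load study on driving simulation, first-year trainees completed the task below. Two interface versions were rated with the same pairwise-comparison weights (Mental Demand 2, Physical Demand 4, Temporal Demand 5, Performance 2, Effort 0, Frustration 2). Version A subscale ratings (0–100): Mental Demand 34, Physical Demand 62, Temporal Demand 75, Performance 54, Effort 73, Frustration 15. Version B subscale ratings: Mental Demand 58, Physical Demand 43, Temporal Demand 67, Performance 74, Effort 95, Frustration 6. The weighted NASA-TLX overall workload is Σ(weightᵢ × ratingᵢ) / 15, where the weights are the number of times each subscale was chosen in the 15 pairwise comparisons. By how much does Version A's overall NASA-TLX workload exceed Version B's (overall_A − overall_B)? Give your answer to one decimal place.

Version A weighted sum = 2·34 + 4·62 + 5·75 + 2·54 + 0·73 + 2·15 = 68 + 248 + 375 + 108 + 0 + 30 = 829; overall_A = 829/15 = 55.2667.
Version B weighted sum = 2·58 + 4·43 + 5·67 + 2·74 + 0·95 + 2·6 = 116 + 172 + 335 + 148 + 0 + 12 = 783; overall_B = 783/15 = 52.2000.
Difference = 55.2667 − 52.2000 = 3.0667 ≈ 3.1.

3.1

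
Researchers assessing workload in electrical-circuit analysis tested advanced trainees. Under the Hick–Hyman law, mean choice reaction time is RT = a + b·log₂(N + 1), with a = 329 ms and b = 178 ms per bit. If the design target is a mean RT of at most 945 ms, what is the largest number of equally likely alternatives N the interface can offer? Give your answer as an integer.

10

Set 329 + 178·log₂(N + 1) ≤ 945.
log₂(N + 1) ≤ (945 − 329) / 178 = 3.4607.
N + 1 ≤ 2^3.4607 = 11.0097.
N ≤ 10.0097, so the largest integer N is 10.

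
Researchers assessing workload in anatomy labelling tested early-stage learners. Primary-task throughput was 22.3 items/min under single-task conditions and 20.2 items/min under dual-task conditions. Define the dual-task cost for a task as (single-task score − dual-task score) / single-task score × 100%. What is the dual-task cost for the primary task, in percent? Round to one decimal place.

Cost = (22.3 − 20.2) / 22.3 × 100%
     = 2.1000 / 22.3 × 100% = 9.4170%.
≈ 9.4%.

9.4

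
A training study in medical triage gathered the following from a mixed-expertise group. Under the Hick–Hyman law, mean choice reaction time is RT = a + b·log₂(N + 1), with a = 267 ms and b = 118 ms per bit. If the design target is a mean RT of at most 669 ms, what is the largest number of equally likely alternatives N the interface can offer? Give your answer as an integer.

9

Set 267 + 118·log₂(N + 1) ≤ 669.
log₂(N + 1) ≤ (669 − 267) / 118 = 3.4068.
N + 1 ≤ 2^3.4068 = 10.6059.
N ≤ 9.6059, so the largest integer N is 9.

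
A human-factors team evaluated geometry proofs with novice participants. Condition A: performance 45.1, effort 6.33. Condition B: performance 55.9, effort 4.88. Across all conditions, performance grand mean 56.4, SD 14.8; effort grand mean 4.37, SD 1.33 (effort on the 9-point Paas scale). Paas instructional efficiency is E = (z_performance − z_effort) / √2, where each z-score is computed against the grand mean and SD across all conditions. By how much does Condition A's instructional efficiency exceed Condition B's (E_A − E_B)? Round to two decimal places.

Condition A: z_P = (45.1 − 56.4)/14.8 = -0.7635; z_E = (6.33 − 4.37)/1.33 = 1.4737; E_A = (-0.7635 − 1.4737)/√2 = -1.5819.
Condition B: z_P = (55.9 − 56.4)/14.8 = -0.0338; z_E = (4.88 − 4.37)/1.33 = 0.3835; E_B = (-0.0338 − 0.3835)/√2 = -0.2951.
E_A − E_B = -1.5819 − (-0.2951) = -1.2868 ≈ -1.29.

-1.29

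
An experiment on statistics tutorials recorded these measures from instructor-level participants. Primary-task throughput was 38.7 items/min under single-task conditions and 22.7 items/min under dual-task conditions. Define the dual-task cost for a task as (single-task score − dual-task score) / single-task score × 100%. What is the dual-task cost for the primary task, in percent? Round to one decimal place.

41.3

Cost = (38.7 − 22.7) / 38.7 × 100%
     = 16.0000 / 38.7 × 100% = 41.3437%.
≈ 41.3%.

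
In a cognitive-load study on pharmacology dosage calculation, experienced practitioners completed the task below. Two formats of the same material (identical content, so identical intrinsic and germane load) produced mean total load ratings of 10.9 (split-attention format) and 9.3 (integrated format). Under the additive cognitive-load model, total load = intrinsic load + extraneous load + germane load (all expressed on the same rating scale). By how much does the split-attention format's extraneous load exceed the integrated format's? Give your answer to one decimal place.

Intrinsic and germane load are equal across formats, so the difference in total load equals the difference in extraneous load.
Extraneous-load difference = 10.9 − 9.3 = 1.6.

1.6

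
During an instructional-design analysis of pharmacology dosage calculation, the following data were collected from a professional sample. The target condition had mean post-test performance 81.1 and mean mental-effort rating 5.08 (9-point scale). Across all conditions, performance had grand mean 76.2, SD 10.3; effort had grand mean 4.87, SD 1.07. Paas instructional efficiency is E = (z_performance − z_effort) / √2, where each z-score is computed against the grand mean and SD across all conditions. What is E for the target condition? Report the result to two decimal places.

z_performance = (81.1 − 76.2) / 10.3 = 4.9000 / 10.3 = 0.4757.
z_effort = (5.08 − 4.87) / 1.07 = 0.2100 / 1.07 = 0.1963.
z_P − z_E = 0.4757 − 0.1963 = 0.2794.
E = 0.2794 / √2 = 0.2794 / 1.41421 = 0.1976 ≈ 0.20.

0.20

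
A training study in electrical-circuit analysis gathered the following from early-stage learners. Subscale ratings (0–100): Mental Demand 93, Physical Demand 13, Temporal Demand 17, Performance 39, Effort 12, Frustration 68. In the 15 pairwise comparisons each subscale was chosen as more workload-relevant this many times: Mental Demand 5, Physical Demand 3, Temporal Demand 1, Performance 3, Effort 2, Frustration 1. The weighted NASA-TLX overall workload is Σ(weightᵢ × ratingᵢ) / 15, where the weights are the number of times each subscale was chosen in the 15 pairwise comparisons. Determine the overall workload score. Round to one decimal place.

The tallies are the weights (they sum to 15).
Weighted sum = 5·93 + 3·13 + 1·17 + 3·39 + 2·12 + 1·68
            = 465 + 39 + 17 + 117 + 24 + 68 = 730.
Overall workload = 730 / 15 = 48.6667 ≈ 48.7.

48.7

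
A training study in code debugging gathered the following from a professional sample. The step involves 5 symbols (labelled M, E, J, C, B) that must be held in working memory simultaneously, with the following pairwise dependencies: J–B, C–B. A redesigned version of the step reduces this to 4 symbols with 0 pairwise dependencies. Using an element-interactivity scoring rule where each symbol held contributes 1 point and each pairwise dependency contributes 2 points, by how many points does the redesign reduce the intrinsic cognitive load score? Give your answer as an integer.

Original: 5 × 1 + 2 × 2 = 5 + 4 = 9.
Redesigned: 4 × 1 + 0 × 2 = 4 + 0 = 4.
Reduction = 9 − 4 = 5.

5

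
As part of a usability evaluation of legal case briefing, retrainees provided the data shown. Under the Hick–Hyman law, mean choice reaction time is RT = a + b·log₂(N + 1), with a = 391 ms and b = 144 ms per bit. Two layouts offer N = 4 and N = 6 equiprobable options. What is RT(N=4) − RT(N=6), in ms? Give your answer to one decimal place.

-69.9

RT(4) = 391 + 144·log₂(5) = 391 + 144·2.3219 = 725.3536 ms.
RT(6) = 391 + 144·log₂(7) = 391 + 144·2.8074 = 795.2656 ms.
Difference = 725.3536 − 795.2656 = -69.9120 ≈ -69.9 ms.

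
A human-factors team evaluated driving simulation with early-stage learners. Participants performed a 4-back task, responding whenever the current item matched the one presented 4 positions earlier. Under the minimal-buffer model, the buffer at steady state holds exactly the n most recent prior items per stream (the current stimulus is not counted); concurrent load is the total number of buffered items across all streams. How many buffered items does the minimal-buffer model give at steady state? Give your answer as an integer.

The buffer holds the 4 most recent prior items.
Steady-state concurrent load = 4 items.

4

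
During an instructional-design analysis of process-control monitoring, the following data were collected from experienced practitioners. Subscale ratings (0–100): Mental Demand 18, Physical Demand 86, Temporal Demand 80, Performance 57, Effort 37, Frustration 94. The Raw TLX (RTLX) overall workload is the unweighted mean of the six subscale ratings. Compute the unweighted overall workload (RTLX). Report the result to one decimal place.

62.0

Sum of ratings = 18 + 86 + 80 + 57 + 37 + 94 = 372.
RTLX = 372 / 6 = 62.0000 ≈ 62.0.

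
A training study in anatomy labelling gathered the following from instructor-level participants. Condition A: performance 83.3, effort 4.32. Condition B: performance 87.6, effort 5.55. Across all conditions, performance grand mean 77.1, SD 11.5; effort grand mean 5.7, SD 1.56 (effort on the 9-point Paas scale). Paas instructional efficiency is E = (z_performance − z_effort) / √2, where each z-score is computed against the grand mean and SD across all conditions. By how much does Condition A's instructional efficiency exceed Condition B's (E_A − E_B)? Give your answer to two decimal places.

Condition A: z_P = (83.3 − 77.1)/11.5 = 0.5391; z_E = (4.32 − 5.7)/1.56 = -0.8846; E_A = (0.5391 − (-0.8846))/√2 = 1.0067.
Condition B: z_P = (87.6 − 77.1)/11.5 = 0.9130; z_E = (5.55 − 5.7)/1.56 = -0.0962; E_B = (0.9130 − (-0.0962))/√2 = 0.7136.
E_A − E_B = 1.0067 − 0.7136 = 0.2931 ≈ 0.29.

0.29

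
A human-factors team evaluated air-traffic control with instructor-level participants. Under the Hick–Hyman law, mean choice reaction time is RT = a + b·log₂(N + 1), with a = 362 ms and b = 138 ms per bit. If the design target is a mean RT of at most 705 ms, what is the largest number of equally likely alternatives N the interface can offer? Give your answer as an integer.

4

Set 362 + 138·log₂(N + 1) ≤ 705.
log₂(N + 1) ≤ (705 − 362) / 138 = 2.4855.
N + 1 ≤ 2^2.4855 = 5.6003.
N ≤ 4.6003, so the largest integer N is 4.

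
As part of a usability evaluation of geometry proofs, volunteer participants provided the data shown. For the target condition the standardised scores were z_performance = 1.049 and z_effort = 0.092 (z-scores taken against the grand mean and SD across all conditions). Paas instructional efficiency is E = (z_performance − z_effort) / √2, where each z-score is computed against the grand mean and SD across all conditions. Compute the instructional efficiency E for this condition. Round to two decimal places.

0.68

z_P − z_E = 1.049 − 0.092 = 0.9570.
E = 0.9570 / √2 = 0.9570 / 1.41421 = 0.6767 ≈ 0.68.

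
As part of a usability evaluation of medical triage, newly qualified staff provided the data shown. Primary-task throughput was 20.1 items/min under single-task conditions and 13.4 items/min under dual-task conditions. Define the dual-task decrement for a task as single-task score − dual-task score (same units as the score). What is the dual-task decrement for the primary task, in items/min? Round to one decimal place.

Decrement = 20.1 − 13.4 = 6.7000 items/min ≈ 6.7 items/min.

6.7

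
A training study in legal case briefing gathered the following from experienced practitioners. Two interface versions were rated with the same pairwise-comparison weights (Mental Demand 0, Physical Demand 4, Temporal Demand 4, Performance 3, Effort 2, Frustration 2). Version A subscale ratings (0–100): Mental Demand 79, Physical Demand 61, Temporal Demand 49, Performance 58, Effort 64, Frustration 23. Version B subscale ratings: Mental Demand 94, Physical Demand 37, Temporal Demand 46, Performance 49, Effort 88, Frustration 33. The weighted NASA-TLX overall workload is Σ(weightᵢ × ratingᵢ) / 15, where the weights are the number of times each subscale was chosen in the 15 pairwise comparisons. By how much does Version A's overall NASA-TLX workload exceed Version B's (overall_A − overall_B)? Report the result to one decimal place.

Version A weighted sum = 0·79 + 4·61 + 4·49 + 3·58 + 2·64 + 2·23 = 0 + 244 + 196 + 174 + 128 + 46 = 788; overall_A = 788/15 = 52.5333.
Version B weighted sum = 0·94 + 4·37 + 4·46 + 3·49 + 2·88 + 2·33 = 0 + 148 + 184 + 147 + 176 + 66 = 721; overall_B = 721/15 = 48.0667.
Difference = 52.5333 − 48.0667 = 4.4666 ≈ 4.5.

4.5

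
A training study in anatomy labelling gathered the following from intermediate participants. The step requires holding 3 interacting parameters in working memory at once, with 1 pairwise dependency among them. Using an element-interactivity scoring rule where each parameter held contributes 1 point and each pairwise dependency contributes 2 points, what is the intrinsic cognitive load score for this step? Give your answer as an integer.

5

Element contribution: 3 × 1 = 3.
Interaction contribution: 1 × 2 = 2.
Intrinsic load = 3 + 2 = 5.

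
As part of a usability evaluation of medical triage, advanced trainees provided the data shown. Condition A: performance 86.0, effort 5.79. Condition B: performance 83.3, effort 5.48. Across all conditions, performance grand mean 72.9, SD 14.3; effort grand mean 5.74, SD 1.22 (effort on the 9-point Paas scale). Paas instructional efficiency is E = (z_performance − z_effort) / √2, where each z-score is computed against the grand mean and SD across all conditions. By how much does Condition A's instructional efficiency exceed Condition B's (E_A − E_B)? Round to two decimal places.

Condition A: z_P = (86.0 − 72.9)/14.3 = 0.9161; z_E = (5.79 − 5.74)/1.22 = 0.0410; E_A = (0.9161 − 0.0410)/√2 = 0.6188.
Condition B: z_P = (83.3 − 72.9)/14.3 = 0.7273; z_E = (5.48 − 5.74)/1.22 = -0.2131; E_B = (0.7273 − (-0.2131))/√2 = 0.6650.
E_A − E_B = 0.6188 − 0.6650 = -0.0462 ≈ -0.05.

-0.05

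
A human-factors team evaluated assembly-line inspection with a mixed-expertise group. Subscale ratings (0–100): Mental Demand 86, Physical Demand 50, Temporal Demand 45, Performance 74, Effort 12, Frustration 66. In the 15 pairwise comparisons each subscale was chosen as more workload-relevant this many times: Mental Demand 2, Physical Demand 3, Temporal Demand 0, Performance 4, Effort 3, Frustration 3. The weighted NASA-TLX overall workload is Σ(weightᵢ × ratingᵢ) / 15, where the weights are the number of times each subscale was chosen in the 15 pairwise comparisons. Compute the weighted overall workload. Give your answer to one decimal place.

The tallies are the weights (they sum to 15).
Weighted sum = 2·86 + 3·50 + 0·45 + 4·74 + 3·12 + 3·66
            = 172 + 150 + 0 + 296 + 36 + 198 = 852.
Overall workload = 852 / 15 = 56.8000 ≈ 56.8.

56.8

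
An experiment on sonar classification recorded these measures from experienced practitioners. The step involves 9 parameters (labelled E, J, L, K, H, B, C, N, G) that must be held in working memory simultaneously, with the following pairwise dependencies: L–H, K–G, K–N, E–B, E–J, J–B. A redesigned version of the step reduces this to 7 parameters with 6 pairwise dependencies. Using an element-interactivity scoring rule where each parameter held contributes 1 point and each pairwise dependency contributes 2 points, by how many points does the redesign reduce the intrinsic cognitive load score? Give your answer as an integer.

Original: 9 × 1 + 6 × 2 = 9 + 12 = 21.
Redesigned: 7 × 1 + 6 × 2 = 7 + 12 = 19.
Reduction = 21 − 19 = 2.

2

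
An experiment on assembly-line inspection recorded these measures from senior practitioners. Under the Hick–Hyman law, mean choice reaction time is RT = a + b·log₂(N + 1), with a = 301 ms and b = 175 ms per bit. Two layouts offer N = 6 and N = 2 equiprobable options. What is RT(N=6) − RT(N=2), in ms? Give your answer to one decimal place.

RT(6) = 301 + 175·log₂(7) = 301 + 175·2.8074 = 792.2950 ms.
RT(2) = 301 + 175·log₂(3) = 301 + 175·1.5850 = 578.3750 ms.
Difference = 792.2950 − 578.3750 = 213.9200 ≈ 213.9 ms.

213.9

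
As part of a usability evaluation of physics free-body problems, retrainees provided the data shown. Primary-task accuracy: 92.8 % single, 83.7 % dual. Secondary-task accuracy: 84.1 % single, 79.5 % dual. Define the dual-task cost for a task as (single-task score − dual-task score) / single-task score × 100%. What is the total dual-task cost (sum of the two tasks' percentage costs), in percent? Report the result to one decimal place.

15.3

Primary cost = (92.8 − 83.7) / 92.8 × 100% = 9.8060%.
Secondary cost = (84.1 − 79.5) / 84.1 × 100% = 5.4697%.
Total = 9.8060% + 5.4697% = 15.2757% ≈ 15.3%.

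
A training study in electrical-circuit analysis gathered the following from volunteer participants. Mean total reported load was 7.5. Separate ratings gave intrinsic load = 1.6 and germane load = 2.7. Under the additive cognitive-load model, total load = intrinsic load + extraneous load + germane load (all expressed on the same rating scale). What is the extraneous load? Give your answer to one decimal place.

extraneous load = total − intrinsic − germane
             = 7.5 − 1.6 − 2.7 = 3.2.

3.2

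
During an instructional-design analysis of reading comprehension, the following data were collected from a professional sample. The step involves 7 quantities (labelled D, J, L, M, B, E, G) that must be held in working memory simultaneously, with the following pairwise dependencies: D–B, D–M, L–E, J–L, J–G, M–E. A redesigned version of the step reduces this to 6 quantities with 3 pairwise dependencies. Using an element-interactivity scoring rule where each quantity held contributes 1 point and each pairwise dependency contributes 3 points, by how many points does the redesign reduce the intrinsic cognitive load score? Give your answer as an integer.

10

Original: 7 × 1 + 6 × 3 = 7 + 18 = 25.
Redesigned: 6 × 1 + 3 × 3 = 6 + 9 = 15.
Reduction = 25 − 15 = 10.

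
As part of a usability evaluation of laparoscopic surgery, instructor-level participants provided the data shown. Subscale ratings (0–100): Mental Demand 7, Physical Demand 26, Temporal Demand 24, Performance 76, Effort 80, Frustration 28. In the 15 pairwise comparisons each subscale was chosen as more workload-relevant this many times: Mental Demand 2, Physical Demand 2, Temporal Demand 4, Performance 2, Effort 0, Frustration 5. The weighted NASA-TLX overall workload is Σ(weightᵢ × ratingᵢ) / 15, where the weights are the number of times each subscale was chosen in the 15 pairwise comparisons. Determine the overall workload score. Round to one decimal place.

30.3

The tallies are the weights (they sum to 15).
Weighted sum = 2·7 + 2·26 + 4·24 + 2·76 + 0·80 + 5·28
            = 14 + 52 + 96 + 152 + 0 + 140 = 454.
Overall workload = 454 / 15 = 30.2667 ≈ 30.3.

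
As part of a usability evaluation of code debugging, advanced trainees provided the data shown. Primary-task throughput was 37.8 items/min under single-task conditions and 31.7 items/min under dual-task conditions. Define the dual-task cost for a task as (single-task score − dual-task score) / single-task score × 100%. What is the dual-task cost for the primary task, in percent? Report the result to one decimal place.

16.1

Cost = (37.8 − 31.7) / 37.8 × 100%
     = 6.1000 / 37.8 × 100% = 16.1376%.
≈ 16.1%.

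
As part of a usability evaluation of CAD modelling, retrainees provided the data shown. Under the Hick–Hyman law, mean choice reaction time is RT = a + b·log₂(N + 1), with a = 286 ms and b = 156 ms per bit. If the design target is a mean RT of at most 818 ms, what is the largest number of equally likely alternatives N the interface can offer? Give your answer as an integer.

Set 286 + 156·log₂(N + 1) ≤ 818.
log₂(N + 1) ≤ (818 − 286) / 156 = 3.4103.
N + 1 ≤ 2^3.4103 = 10.6317.
N ≤ 9.6317, so the largest integer N is 9.

9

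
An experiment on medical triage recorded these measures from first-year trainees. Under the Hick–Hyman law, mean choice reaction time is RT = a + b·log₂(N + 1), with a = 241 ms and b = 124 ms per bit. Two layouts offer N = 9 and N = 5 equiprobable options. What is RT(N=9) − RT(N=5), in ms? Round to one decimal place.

RT(9) = 241 + 124·log₂(10) = 241 + 124·3.3219 = 652.9156 ms.
RT(5) = 241 + 124·log₂(6) = 241 + 124·2.5850 = 561.5400 ms.
Difference = 652.9156 − 561.5400 = 91.3756 ≈ 91.4 ms.

91.4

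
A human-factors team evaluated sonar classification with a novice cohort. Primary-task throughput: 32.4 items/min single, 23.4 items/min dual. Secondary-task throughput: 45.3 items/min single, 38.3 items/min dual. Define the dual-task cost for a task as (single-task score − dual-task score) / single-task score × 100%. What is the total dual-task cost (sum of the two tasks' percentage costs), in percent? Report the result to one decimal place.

Primary cost = (32.4 − 23.4) / 32.4 × 100% = 27.7778%.
Secondary cost = (45.3 − 38.3) / 45.3 × 100% = 15.4525%.
Total = 27.7778% + 15.4525% = 43.2303% ≈ 43.2%.

43.2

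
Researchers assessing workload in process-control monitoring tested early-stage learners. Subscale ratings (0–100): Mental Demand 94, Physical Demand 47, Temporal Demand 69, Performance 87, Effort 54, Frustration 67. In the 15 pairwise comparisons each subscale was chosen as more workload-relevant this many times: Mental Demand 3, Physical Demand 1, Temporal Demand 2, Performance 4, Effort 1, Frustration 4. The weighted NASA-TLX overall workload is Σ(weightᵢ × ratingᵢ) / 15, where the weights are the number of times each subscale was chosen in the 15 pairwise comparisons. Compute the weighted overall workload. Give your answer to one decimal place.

The tallies are the weights (they sum to 15).
Weighted sum = 3·94 + 1·47 + 2·69 + 4·87 + 1·54 + 4·67
            = 282 + 47 + 138 + 348 + 54 + 268 = 1137.
Overall workload = 1137 / 15 = 75.8000 ≈ 75.8.

75.8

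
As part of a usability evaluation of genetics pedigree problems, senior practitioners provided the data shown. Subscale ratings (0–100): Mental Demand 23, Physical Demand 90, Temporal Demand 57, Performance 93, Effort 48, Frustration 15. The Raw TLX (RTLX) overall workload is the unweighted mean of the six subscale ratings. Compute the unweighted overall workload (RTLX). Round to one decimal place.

54.3

Sum of ratings = 23 + 90 + 57 + 93 + 48 + 15 = 326.
RTLX = 326 / 6 = 54.3333 ≈ 54.3.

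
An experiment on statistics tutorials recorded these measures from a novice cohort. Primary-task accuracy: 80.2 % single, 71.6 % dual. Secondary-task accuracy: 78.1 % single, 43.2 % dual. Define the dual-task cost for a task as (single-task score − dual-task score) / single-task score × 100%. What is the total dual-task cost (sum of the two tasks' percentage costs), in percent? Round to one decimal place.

Primary cost = (80.2 − 71.6) / 80.2 × 100% = 10.7232%.
Secondary cost = (78.1 − 43.2) / 78.1 × 100% = 44.6863%.
Total = 10.7232% + 44.6863% = 55.4095% ≈ 55.4%.

55.4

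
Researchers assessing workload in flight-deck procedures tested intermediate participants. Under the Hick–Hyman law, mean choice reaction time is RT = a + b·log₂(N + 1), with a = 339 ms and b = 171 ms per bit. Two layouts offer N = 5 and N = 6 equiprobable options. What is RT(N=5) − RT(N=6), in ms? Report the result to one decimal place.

-38.0

RT(5) = 339 + 171·log₂(6) = 339 + 171·2.5850 = 781.0350 ms.
RT(6) = 339 + 171·log₂(7) = 339 + 171·2.8074 = 819.0654 ms.
Difference = 781.0350 − 819.0654 = -38.0304 ≈ -38.0 ms.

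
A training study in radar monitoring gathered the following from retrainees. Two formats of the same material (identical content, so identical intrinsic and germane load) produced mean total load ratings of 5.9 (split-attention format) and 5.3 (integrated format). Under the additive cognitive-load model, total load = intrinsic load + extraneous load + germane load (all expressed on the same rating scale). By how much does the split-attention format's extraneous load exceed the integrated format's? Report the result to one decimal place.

Intrinsic and germane load are equal across formats, so the difference in total load equals the difference in extraneous load.
Extraneous-load difference = 5.9 − 5.3 = 0.6.

0.6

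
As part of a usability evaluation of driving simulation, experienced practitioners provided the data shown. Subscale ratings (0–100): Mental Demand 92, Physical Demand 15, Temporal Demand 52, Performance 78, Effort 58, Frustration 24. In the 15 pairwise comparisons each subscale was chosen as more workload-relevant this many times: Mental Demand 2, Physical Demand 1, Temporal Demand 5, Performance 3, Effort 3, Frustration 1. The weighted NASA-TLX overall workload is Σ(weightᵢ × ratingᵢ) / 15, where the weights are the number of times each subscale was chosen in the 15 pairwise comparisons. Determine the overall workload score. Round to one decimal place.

The tallies are the weights (they sum to 15).
Weighted sum = 2·92 + 1·15 + 5·52 + 3·78 + 3·58 + 1·24
            = 184 + 15 + 260 + 234 + 174 + 24 = 891.
Overall workload = 891 / 15 = 59.4000 ≈ 59.4.

59.4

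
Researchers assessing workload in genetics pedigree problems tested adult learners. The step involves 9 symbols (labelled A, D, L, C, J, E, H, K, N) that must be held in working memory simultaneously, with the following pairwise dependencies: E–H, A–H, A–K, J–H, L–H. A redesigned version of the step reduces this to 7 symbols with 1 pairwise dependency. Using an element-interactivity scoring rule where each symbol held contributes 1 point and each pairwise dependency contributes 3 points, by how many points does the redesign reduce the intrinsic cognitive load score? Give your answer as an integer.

14

Original: 9 × 1 + 5 × 3 = 9 + 15 = 24.
Redesigned: 7 × 1 + 1 × 3 = 7 + 3 = 10.
Reduction = 24 − 10 = 14.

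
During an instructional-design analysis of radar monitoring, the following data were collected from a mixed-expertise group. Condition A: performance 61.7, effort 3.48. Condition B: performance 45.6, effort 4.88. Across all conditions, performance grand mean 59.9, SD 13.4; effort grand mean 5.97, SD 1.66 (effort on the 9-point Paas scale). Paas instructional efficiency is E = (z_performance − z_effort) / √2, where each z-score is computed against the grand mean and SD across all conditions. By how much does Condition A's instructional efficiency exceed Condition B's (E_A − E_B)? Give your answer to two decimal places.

1.45

Condition A: z_P = (61.7 − 59.9)/13.4 = 0.1343; z_E = (3.48 − 5.97)/1.66 = -1.5000; E_A = (0.1343 − (-1.5000))/√2 = 1.1556.
Condition B: z_P = (45.6 − 59.9)/13.4 = -1.0672; z_E = (4.88 − 5.97)/1.66 = -0.6566; E_B = (-1.0672 − (-0.6566))/√2 = -0.2903.
E_A − E_B = 1.1556 − (-0.2903) = 1.4459 ≈ 1.45.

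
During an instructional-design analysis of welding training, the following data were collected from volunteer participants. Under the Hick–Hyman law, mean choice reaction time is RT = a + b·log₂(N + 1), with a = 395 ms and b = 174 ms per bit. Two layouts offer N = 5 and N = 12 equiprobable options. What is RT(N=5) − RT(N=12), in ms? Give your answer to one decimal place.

RT(5) = 395 + 174·log₂(6) = 395 + 174·2.5850 = 844.7900 ms.
RT(12) = 395 + 174·log₂(13) = 395 + 174·3.7004 = 1038.8696 ms.
Difference = 844.7900 − 1038.8696 = -194.0796 ≈ -194.1 ms.

-194.1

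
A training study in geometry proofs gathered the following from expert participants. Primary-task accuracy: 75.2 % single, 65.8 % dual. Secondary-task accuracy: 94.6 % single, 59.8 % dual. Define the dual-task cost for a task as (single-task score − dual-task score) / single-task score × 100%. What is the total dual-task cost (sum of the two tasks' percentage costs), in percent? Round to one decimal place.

Primary cost = (75.2 − 65.8) / 75.2 × 100% = 12.5000%.
Secondary cost = (94.6 − 59.8) / 94.6 × 100% = 36.7865%.
Total = 12.5000% + 36.7865% = 49.2865% ≈ 49.3%.

49.3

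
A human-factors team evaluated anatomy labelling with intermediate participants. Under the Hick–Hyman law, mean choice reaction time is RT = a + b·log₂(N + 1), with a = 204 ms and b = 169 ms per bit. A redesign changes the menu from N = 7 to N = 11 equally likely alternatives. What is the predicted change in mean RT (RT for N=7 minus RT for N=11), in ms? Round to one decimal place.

-98.9

RT(7) = 204 + 169·log₂(8) = 204 + 169·3.0000 = 711.0000 ms.
RT(11) = 204 + 169·log₂(12) = 204 + 169·3.5850 = 809.8650 ms.
Difference = 711.0000 − 809.8650 = -98.8650 ≈ -98.9 ms.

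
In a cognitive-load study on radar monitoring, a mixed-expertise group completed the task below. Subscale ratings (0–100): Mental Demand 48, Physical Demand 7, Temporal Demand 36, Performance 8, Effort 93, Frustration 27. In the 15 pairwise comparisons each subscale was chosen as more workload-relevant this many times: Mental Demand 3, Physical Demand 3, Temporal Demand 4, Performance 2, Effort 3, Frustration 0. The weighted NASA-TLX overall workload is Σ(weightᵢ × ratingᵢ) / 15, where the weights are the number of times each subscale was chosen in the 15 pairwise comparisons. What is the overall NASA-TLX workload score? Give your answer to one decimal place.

40.3

The tallies are the weights (they sum to 15).
Weighted sum = 3·48 + 3·7 + 4·36 + 2·8 + 3·93 + 0·27
            = 144 + 21 + 144 + 16 + 279 + 0 = 604.
Overall workload = 604 / 15 = 40.2667 ≈ 40.3.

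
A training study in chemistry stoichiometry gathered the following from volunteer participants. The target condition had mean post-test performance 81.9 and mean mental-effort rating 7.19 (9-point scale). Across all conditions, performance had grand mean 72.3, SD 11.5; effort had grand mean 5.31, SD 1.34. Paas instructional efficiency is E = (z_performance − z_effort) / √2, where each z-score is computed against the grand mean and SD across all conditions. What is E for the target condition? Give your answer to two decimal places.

z_performance = (81.9 − 72.3) / 11.5 = 9.6000 / 11.5 = 0.8348.
z_effort = (7.19 − 5.31) / 1.34 = 1.8800 / 1.34 = 1.4030.
z_P − z_E = 0.8348 − 1.4030 = -0.5682.
E = -0.5682 / √2 = -0.5682 / 1.41421 = -0.4018 ≈ -0.40.

-0.40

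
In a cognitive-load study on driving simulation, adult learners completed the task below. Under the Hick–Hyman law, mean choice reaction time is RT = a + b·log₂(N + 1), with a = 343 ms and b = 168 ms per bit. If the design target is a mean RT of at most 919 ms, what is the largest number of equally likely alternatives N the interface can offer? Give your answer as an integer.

Set 343 + 168·log₂(N + 1) ≤ 919.
log₂(N + 1) ≤ (919 − 343) / 168 = 3.4286.
N + 1 ≤ 2^3.4286 = 10.7674.
N ≤ 9.7674, so the largest integer N is 9.

9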